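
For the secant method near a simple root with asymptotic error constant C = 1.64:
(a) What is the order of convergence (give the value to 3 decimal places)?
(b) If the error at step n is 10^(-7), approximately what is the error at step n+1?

(a) Secant method has superlinear convergence with order φ = (1+√5)/2 ≈ 1.618.
    This means |e_{n+1}| ≈ C|e_n|^1.618.

(b) With |e_n| = 10^(-7) and C = 1.64:
    |e_{n+1}| ≈ 1.64 × (10^(-7))^1.618 = 1.64 × 10^(-11.33)

(a) ≈ 1.618 (golden ratio); (b) |e_{n+1}| ≈ 7.738e-12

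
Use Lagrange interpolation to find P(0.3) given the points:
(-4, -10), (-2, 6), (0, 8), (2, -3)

Lagrange interpolation formula:
P(x) = Σ yᵢ × Lᵢ(x)
where Lᵢ(x) = Π_{j≠i} (x - xⱼ)/(xᵢ - xⱼ)

L_0(0.3) = (0.3 - (-2))/(-4 - (-2)) × (0.3 - 0)/(-4 - 0) × (0.3 - 2)/(-4 - 2) = 0.024437
L_1(0.3) = (0.3 - (-4))/(-2 - (-4)) × (0.3 - 0)/(-2 - 0) × (0.3 - 2)/(-2 - 2) = -0.137062
L_2(0.3) = (0.3 - (-4))/(0 - (-4)) × (0.3 - (-2))/(0 - (-2)) × (0.3 - 2)/(0 - 2) = 1.050812
L_3(0.3) = (0.3 - (-4))/(2 - (-4)) × (0.3 - (-2))/(2 - (-2)) × (0.3 - 0)/(2 - 0) = 0.061812

P(0.3) = (-10)×L_0(0.3) + 6×L_1(0.3) + 8×L_2(0.3) + (-3)×L_3(0.3)
P(0.3) = 7.154312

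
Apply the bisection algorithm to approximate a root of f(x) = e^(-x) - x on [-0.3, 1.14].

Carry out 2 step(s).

f(x) = e^(-x) - x
Initial interval: [-0.3, 1.14]

Iteration 1:
  c_1 = (-0.300000 + 1.140000)/2 = 0.420000
  f(c_1) = f(0.420000) = 0.237047
  f(a) × f(c) ≥ 0, new interval: [0.420000, 1.140000]
Iteration 2:
  c_2 = (0.420000 + 1.140000)/2 = 0.780000
  f(c_2) = f(0.780000) = -0.321594
  f(a) × f(c) < 0, new interval: [0.420000, 0.780000]

After 2 iteration(s), the approximation is c_2 = 0.780000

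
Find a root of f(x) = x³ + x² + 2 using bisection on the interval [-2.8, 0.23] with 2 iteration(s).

f(x) = x³ + x² + 2
Initial interval: [-2.8, 0.23]

Iteration 1:
  c_1 = (-2.800000 + 0.230000)/2 = -1.285000
  f(c_1) = f(-1.285000) = 1.529401
  f(a) × f(c) < 0, new interval: [-2.800000, -1.285000]
Iteration 2:
  c_2 = (-2.800000 + (-1.285000))/2 = -2.042500
  f(c_2) = f(-2.042500) = -2.349108
  f(a) × f(c) ≥ 0, new interval: [-2.042500, -1.285000]

After 2 iteration(s), the approximation is c_2 = -2.042500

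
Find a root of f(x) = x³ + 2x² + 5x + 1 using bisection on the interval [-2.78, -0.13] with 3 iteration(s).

f(x) = x³ + 2x² + 5x + 1
Initial interval: [-2.78, -0.13]

Iteration 1:
  c_1 = (-2.780000 + (-0.130000))/2 = -1.455000
  f(c_1) = f(-1.455000) = -5.121221
  f(a) × f(c) ≥ 0, new interval: [-1.455000, -0.130000]
Iteration 2:
  c_2 = (-1.455000 + (-0.130000))/2 = -0.792500
  f(c_2) = f(-0.792500) = -2.204122
  f(a) × f(c) ≥ 0, new interval: [-0.792500, -0.130000]
Iteration 3:
  c_3 = (-0.792500 + (-0.130000))/2 = -0.461250
  f(c_3) = f(-0.461250) = -0.978879
  f(a) × f(c) ≥ 0, new interval: [-0.461250, -0.130000]

After 3 iteration(s), the approximation is c_3 = -0.461250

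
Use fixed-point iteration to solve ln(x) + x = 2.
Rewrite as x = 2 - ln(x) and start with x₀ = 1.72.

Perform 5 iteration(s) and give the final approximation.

Equation: ln(x) + x = 2
Fixed-point form: x = 2 - ln(x)
x₀ = 1.72

x_1 = g(1.720000) = 1.457676
x_2 = g(1.457676) = 1.623157
x_3 = g(1.623157) = 1.515627
x_4 = g(1.515627) = 1.584171
x_5 = g(1.584171) = 1.539939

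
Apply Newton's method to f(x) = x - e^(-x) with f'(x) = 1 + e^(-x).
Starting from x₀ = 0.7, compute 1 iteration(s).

f(x) = x - e^(-x)
f'(x) = 1 + e^(-x)
x₀ = 0.7

Newton-Raphson formula: x_{n+1} = x_n - f(x_n)/f'(x_n)

Iteration 1:
  f(0.700000) = 0.203415
  f'(0.700000) = 1.496585
  x_1 = 0.700000 - 0.203415/1.496585 = 0.564081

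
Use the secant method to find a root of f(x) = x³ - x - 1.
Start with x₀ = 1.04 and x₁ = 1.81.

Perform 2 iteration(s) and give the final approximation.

f(x) = x³ - x - 1
x₀ = 1.04, x₁ = 1.81

Secant formula: x_{n+1} = x_n - f(x_n)(x_n - x_{n-1})/(f(x_n) - f(x_{n-1}))

Iteration 1:
  f(1.040000) = -0.915136
  f(1.810000) = 3.119741
  x_2 = 1.810000 - 3.119741×(1.810000 - 1.040000)/(3.119741 - (-0.915136))
       = 1.214641
Iteration 2:
  f(1.810000) = 3.119741
  f(1.214641) = -0.422617
  x_3 = 1.214641 - (-0.422617)×(1.214641 - 1.810000)/(-0.422617 - 3.119741)
       = 1.285670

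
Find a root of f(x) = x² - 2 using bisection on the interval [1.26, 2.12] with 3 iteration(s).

f(x) = x² - 2
Initial interval: [1.26, 2.12]

Iteration 1:
  c_1 = (1.260000 + 2.120000)/2 = 1.690000
  f(c_1) = f(1.690000) = 0.856100
  f(a) × f(c) < 0, new interval: [1.260000, 1.690000]
Iteration 2:
  c_2 = (1.260000 + 1.690000)/2 = 1.475000
  f(c_2) = f(1.475000) = 0.175625
  f(a) × f(c) < 0, new interval: [1.260000, 1.475000]
Iteration 3:
  c_3 = (1.260000 + 1.475000)/2 = 1.367500
  f(c_3) = f(1.367500) = -0.129944
  f(a) × f(c) ≥ 0, new interval: [1.367500, 1.475000]

After 3 iteration(s), the approximation is c_3 = 1.367500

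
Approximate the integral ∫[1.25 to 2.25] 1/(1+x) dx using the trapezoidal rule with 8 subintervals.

f(x) = 1/(1+x)
a = 1.25, b = 2.25, n = 8
h = (b - a)/n = 0.125000

Trapezoidal rule: (h/2)[f(x₀) + 2f(x₁) + 2f(x₂) + ... + f(xₙ)]

x_0 = 1.2500, f(x_0) = 0.444444, coefficient = 1
x_1 = 1.3750, f(x_1) = 0.421053, coefficient = 2
x_2 = 1.5000, f(x_2) = 0.400000, coefficient = 2
x_3 = 1.6250, f(x_3) = 0.380952, coefficient = 2
x_4 = 1.7500, f(x_4) = 0.363636, coefficient = 2
x_5 = 1.8750, f(x_5) = 0.347826, coefficient = 2
x_6 = 2.0000, f(x_6) = 0.333333, coefficient = 2
x_7 = 2.1250, f(x_7) = 0.320000, coefficient = 2
x_8 = 2.2500, f(x_8) = 0.307692, coefficient = 1

I ≈ (0.125000/2) × 5.885738 = 0.367859
Exact value: 0.367725
Error: 0.000134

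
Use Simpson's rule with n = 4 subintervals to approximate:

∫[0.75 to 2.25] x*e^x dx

f(x) = x*e^x
a = 0.75, b = 2.25, n = 4
h = (b - a)/n = 0.375000

Simpson's rule: (h/3)[f(x₀) + 4f(x₁) + 2f(x₂) + ... + f(xₙ)]

x_0 = 0.7500, f(x_0) = 1.587750, coefficient = 1
x_1 = 1.1250, f(x_1) = 3.465244, coefficient = 4
x_2 = 1.5000, f(x_2) = 6.722534, coefficient = 2
x_3 = 1.8750, f(x_3) = 12.226536, coefficient = 4
x_4 = 2.2500, f(x_4) = 21.347406, coefficient = 1

I ≈ (0.375000/3) × 99.147342 = 12.393418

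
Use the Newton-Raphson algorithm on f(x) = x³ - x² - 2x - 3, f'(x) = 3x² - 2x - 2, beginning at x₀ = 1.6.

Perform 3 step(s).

f(x) = x³ - x² - 2x - 3
f'(x) = 3x² - 2x - 2
x₀ = 1.6

Newton-Raphson formula: x_{n+1} = x_n - f(x_n)/f'(x_n)

Iteration 1:
  f(1.600000) = -4.664000
  f'(1.600000) = 2.480000
  x_1 = 1.600000 - (-4.664000)/2.480000 = 3.480645
Iteration 2:
  f(3.480645) = 20.091455
  f'(3.480645) = 27.383382
  x_2 = 3.480645 - 20.091455/27.383382 = 2.746935
Iteration 3:
  f(2.746935) = 4.687899
  f'(2.746935) = 15.143091
  x_3 = 2.746935 - 4.687899/15.143091 = 2.437362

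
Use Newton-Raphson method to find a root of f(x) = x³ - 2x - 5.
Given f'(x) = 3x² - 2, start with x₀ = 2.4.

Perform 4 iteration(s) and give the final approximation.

f(x) = x³ - 2x - 5
f'(x) = 3x² - 2
x₀ = 2.4

Newton-Raphson formula: x_{n+1} = x_n - f(x_n)/f'(x_n)

Iteration 1:
  f(2.400000) = 4.024000
  f'(2.400000) = 15.280000
  x_1 = 2.400000 - 4.024000/15.280000 = 2.136649
Iteration 2:
  f(2.136649) = 0.481082
  f'(2.136649) = 11.695810
  x_2 = 2.136649 - 0.481082/11.695810 = 2.095516
Iteration 3:
  f(2.095516) = 0.010775
  f'(2.095516) = 11.173567
  x_3 = 2.095516 - 0.010775/11.173567 = 2.094552
Iteration 4:
  f(2.094552) = 0.000006
  f'(2.094552) = 11.161444
  x_4 = 2.094552 - 0.000006/11.161444 = 2.094551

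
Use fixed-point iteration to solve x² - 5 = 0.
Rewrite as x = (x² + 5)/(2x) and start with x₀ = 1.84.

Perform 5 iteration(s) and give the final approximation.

Equation: x² - 5 = 0
Fixed-point form: x = (x² + 5)/(2x)
x₀ = 1.84

x_1 = g(1.840000) = 2.278696
x_2 = g(2.278696) = 2.236467
x_3 = g(2.236467) = 2.236068
x_4 = g(2.236068) = 2.236068
x_5 = g(2.236068) = 2.236068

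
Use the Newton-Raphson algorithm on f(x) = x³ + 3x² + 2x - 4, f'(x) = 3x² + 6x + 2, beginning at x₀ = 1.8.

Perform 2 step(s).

f(x) = x³ + 3x² + 2x - 4
f'(x) = 3x² + 6x + 2
x₀ = 1.8

Newton-Raphson formula: x_{n+1} = x_n - f(x_n)/f'(x_n)

Iteration 1:
  f(1.800000) = 15.152000
  f'(1.800000) = 22.520000
  x_1 = 1.800000 - 15.152000/22.520000 = 1.127176
Iteration 2:
  f(1.127176) = 3.498033
  f'(1.127176) = 12.574631
  x_2 = 1.127176 - 3.498033/12.574631 = 0.848994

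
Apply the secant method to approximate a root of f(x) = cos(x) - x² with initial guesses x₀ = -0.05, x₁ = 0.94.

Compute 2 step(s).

f(x) = cos(x) - x²
x₀ = -0.05, x₁ = 0.94

Secant formula: x_{n+1} = x_n - f(x_n)(x_n - x_{n-1})/(f(x_n) - f(x_{n-1}))

Iteration 1:
  f(-0.050000) = 0.996250
  f(0.940000) = -0.293812
  x_2 = 0.940000 - (-0.293812)×(0.940000 - (-0.050000))/(-0.293812 - 0.996250)
       = 0.714527
Iteration 2:
  f(0.940000) = -0.293812
  f(0.714527) = 0.244854
  x_3 = 0.714527 - 0.244854×(0.714527 - 0.940000)/(0.244854 - (-0.293812))
       = 0.817017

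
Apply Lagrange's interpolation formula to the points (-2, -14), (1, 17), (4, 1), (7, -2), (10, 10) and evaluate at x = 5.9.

Lagrange interpolation formula:
P(x) = Σ yᵢ × Lᵢ(x)
where Lᵢ(x) = Π_{j≠i} (x - xⱼ)/(xᵢ - xⱼ)

L_0(5.9) = (5.9 - 1)/(-2 - 1) × (5.9 - 4)/(-2 - 4) × (5.9 - 7)/(-2 - 7) × (5.9 - 10)/(-2 - 10) = 0.021599
L_1(5.9) = (5.9 - (-2))/(1 - (-2)) × (5.9 - 4)/(1 - 4) × (5.9 - 7)/(1 - 7) × (5.9 - 10)/(1 - 10) = -0.139290
L_2(5.9) = (5.9 - (-2))/(4 - (-2)) × (5.9 - 1)/(4 - 1) × (5.9 - 7)/(4 - 7) × (5.9 - 10)/(4 - 10) = 0.538834
L_3(5.9) = (5.9 - (-2))/(7 - (-2)) × (5.9 - 1)/(7 - 1) × (5.9 - 4)/(7 - 4) × (5.9 - 10)/(7 - 10) = 0.620475
L_4(5.9) = (5.9 - (-2))/(10 - (-2)) × (5.9 - 1)/(10 - 1) × (5.9 - 4)/(10 - 4) × (5.9 - 7)/(10 - 7) = -0.041617

P(5.9) = (-14)×L_0(5.9) + 17×L_1(5.9) + 1×L_2(5.9) + (-2)×L_3(5.9) + 10×L_4(5.9)
P(5.9) = -3.788608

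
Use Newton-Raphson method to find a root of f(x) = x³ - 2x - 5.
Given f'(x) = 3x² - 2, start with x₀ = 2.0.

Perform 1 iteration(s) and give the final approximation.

f(x) = x³ - 2x - 5
f'(x) = 3x² - 2
x₀ = 2.0

Newton-Raphson formula: x_{n+1} = x_n - f(x_n)/f'(x_n)

Iteration 1:
  f(2.000000) = -1.000000
  f'(2.000000) = 10.000000
  x_1 = 2.000000 - (-1.000000)/10.000000 = 2.100000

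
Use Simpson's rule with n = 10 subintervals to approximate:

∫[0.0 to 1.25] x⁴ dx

f(x) = x⁴
a = 0.0, b = 1.25, n = 10
h = (b - a)/n = 0.125000

Simpson's rule: (h/3)[f(x₀) + 4f(x₁) + 2f(x₂) + ... + f(xₙ)]

x_0 = 0.0000, f(x_0) = 0.000000, coefficient = 1
x_1 = 0.1250, f(x_1) = 0.000244, coefficient = 4
x_2 = 0.2500, f(x_2) = 0.003906, coefficient = 2
x_3 = 0.3750, f(x_3) = 0.019775, coefficient = 4
x_4 = 0.5000, f(x_4) = 0.062500, coefficient = 2
x_5 = 0.6250, f(x_5) = 0.152588, coefficient = 4
x_6 = 0.7500, f(x_6) = 0.316406, coefficient = 2
x_7 = 0.8750, f(x_7) = 0.586182, coefficient = 4
x_8 = 1.0000, f(x_8) = 1.000000, coefficient = 2
x_9 = 1.1250, f(x_9) = 1.601807, coefficient = 4
x_10 = 1.2500, f(x_10) = 2.441406, coefficient = 1

I ≈ (0.125000/3) × 14.649414 = 0.610392
Exact value: 0.610352
Error: 0.000041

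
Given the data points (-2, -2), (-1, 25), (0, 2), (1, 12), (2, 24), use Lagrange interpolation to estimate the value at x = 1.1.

Lagrange interpolation formula:
P(x) = Σ yᵢ × Lᵢ(x)
where Lᵢ(x) = Π_{j≠i} (x - xⱼ)/(xᵢ - xⱼ)

L_0(1.1) = (1.1 - (-1))/(-2 - (-1)) × (1.1 - 0)/(-2 - 0) × (1.1 - 1)/(-2 - 1) × (1.1 - 2)/(-2 - 2) = -0.008663
L_1(1.1) = (1.1 - (-2))/(-1 - (-2)) × (1.1 - 0)/(-1 - 0) × (1.1 - 1)/(-1 - 1) × (1.1 - 2)/(-1 - 2) = 0.051150
L_2(1.1) = (1.1 - (-2))/(0 - (-2)) × (1.1 - (-1))/(0 - (-1)) × (1.1 - 1)/(0 - 1) × (1.1 - 2)/(0 - 2) = -0.146475
L_3(1.1) = (1.1 - (-2))/(1 - (-2)) × (1.1 - (-1))/(1 - (-1)) × (1.1 - 0)/(1 - 0) × (1.1 - 2)/(1 - 2) = 1.074150
L_4(1.1) = (1.1 - (-2))/(2 - (-2)) × (1.1 - (-1))/(2 - (-1)) × (1.1 - 0)/(2 - 0) × (1.1 - 1)/(2 - 1) = 0.029838

P(1.1) = (-2)×L_0(1.1) + 25×L_1(1.1) + 2×L_2(1.1) + 12×L_3(1.1) + 24×L_4(1.1)
P(1.1) = 14.609025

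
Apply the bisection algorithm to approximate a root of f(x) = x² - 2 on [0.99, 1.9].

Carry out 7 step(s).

f(x) = x² - 2
Initial interval: [0.99, 1.9]

Iteration 1:
  c_1 = (0.990000 + 1.900000)/2 = 1.445000
  f(c_1) = f(1.445000) = 0.088025
  f(a) × f(c) < 0, new interval: [0.990000, 1.445000]
Iteration 2:
  c_2 = (0.990000 + 1.445000)/2 = 1.217500
  f(c_2) = f(1.217500) = -0.517694
  f(a) × f(c) ≥ 0, new interval: [1.217500, 1.445000]
Iteration 3:
  c_3 = (1.217500 + 1.445000)/2 = 1.331250
  f(c_3) = f(1.331250) = -0.227773
  f(a) × f(c) ≥ 0, new interval: [1.331250, 1.445000]
Iteration 4:
  c_4 = (1.331250 + 1.445000)/2 = 1.388125
  f(c_4) = f(1.388125) = -0.073109
  f(a) × f(c) ≥ 0, new interval: [1.388125, 1.445000]
Iteration 5:
  c_5 = (1.388125 + 1.445000)/2 = 1.416562
  f(c_5) = f(1.416562) = 0.006649
  f(a) × f(c) < 0, new interval: [1.388125, 1.416562]
Iteration 6:
  c_6 = (1.388125 + 1.416562)/2 = 1.402344
  f(c_6) = f(1.402344) = -0.033432
  f(a) × f(c) ≥ 0, new interval: [1.402344, 1.416562]
Iteration 7:
  c_7 = (1.402344 + 1.416562)/2 = 1.409453
  f(c_7) = f(1.409453) = -0.013442
  f(a) × f(c) ≥ 0, new interval: [1.409453, 1.416562]

After 7 iteration(s), the approximation is c_7 = 1.409453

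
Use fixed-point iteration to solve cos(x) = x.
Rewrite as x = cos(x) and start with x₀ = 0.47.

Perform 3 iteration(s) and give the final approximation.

Equation: cos(x) = x
Fixed-point form: x = cos(x)
x₀ = 0.47

x_1 = g(0.470000) = 0.891568
x_2 = g(0.891568) = 0.628193
x_3 = g(0.628193) = 0.809091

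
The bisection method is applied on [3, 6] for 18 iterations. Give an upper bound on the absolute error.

Bisection error bound: |error| ≤ (b-a)/2^n
|error| ≤ (6 - 3)/2^18 = 3/2^18
|error| ≤ 0.0000114441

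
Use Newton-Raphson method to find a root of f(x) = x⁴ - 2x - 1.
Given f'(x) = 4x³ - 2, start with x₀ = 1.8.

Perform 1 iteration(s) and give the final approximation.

f(x) = x⁴ - 2x - 1
f'(x) = 4x³ - 2
x₀ = 1.8

Newton-Raphson formula: x_{n+1} = x_n - f(x_n)/f'(x_n)

Iteration 1:
  f(1.800000) = 5.897600
  f'(1.800000) = 21.328000
  x_1 = 1.800000 - 5.897600/21.328000 = 1.523481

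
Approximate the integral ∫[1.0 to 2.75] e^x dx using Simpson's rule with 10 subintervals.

f(x) = e^x
a = 1.0, b = 2.75, n = 10
h = (b - a)/n = 0.175000

Simpson's rule: (h/3)[f(x₀) + 4f(x₁) + 2f(x₂) + ... + f(xₙ)]

x_0 = 1.0000, f(x_0) = 2.718282, coefficient = 1
x_1 = 1.1750, f(x_1) = 3.238143, coefficient = 4
x_2 = 1.3500, f(x_2) = 3.857426, coefficient = 2
x_3 = 1.5250, f(x_3) = 4.595144, coefficient = 4
x_4 = 1.7000, f(x_4) = 5.473947, coefficient = 2
x_5 = 1.8750, f(x_5) = 6.520819, coefficient = 4
x_6 = 2.0500, f(x_6) = 7.767901, coefficient = 2
x_7 = 2.2250, f(x_7) = 9.253483, coefficient = 4
x_8 = 2.4000, f(x_8) = 11.023176, coefficient = 2
x_9 = 2.5750, f(x_9) = 13.131317, coefficient = 4
x_10 = 2.7500, f(x_10) = 15.642632, coefficient = 1

I ≈ (0.175000/3) × 221.561437 = 12.924417
Exact value: 12.924350
Error: 0.000067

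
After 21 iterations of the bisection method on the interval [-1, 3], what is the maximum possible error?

Bisection error bound: |error| ≤ (b-a)/2^n
|error| ≤ (3 - (-1))/2^21 = 4/2^21
|error| ≤ 0.0000019073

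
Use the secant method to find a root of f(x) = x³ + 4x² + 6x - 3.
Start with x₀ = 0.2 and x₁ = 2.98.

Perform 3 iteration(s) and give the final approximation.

f(x) = x³ + 4x² + 6x - 3
x₀ = 0.2, x₁ = 2.98

Secant formula: x_{n+1} = x_n - f(x_n)(x_n - x_{n-1})/(f(x_n) - f(x_{n-1}))

Iteration 1:
  f(0.200000) = -1.632000
  f(2.980000) = 76.865192
  x_2 = 2.980000 - 76.865192×(2.980000 - 0.200000)/(76.865192 - (-1.632000))
       = 0.257798
Iteration 2:
  f(2.980000) = 76.865192
  f(0.257798) = -1.170242
  x_3 = 0.257798 - (-1.170242)×(0.257798 - 2.980000)/(-1.170242 - 76.865192)
       = 0.298621
Iteration 3:
  f(0.257798) = -1.170242
  f(0.298621) = -0.824950
  x_4 = 0.298621 - (-0.824950)×(0.298621 - 0.257798)/(-0.824950 - (-1.170242))
       = 0.396152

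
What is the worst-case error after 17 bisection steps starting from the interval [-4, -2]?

Bisection error bound: |error| ≤ (b-a)/2^n
|error| ≤ (-2 - (-4))/2^17 = 2/2^17
|error| ≤ 0.0000152588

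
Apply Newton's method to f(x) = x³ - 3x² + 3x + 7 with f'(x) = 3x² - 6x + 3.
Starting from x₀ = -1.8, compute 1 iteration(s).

f(x) = x³ - 3x² + 3x + 7
f'(x) = 3x² - 6x + 3
x₀ = -1.8

Newton-Raphson formula: x_{n+1} = x_n - f(x_n)/f'(x_n)

Iteration 1:
  f(-1.800000) = -13.952000
  f'(-1.800000) = 23.520000
  x_1 = -1.800000 - (-13.952000)/23.520000 = -1.206803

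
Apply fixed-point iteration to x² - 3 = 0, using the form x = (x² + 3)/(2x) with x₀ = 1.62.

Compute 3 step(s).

Equation: x² - 3 = 0
Fixed-point form: x = (x² + 3)/(2x)
x₀ = 1.62

x_1 = g(1.620000) = 1.735926
x_2 = g(1.735926) = 1.732055
x_3 = g(1.732055) = 1.732051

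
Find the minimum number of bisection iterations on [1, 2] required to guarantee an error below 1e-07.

We need (b-a)/2^n ≤ 1e-07
(2 - 1)/2^n ≤ 1e-07
1/2^n ≤ 1e-07
2^n ≥ 10000000
n ≥ log₂(10000000) = 23.25
n ≥ 24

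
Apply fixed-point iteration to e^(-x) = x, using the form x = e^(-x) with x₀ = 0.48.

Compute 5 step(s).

Equation: e^(-x) = x
Fixed-point form: x = e^(-x)
x₀ = 0.48

x_1 = g(0.480000) = 0.618783
x_2 = g(0.618783) = 0.538599
x_3 = g(0.538599) = 0.583565
x_4 = g(0.583565) = 0.557906
x_5 = g(0.557906) = 0.572407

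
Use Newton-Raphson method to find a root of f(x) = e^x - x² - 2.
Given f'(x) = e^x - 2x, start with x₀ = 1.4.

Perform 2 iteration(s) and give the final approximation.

f(x) = e^x - x² - 2
f'(x) = e^x - 2x
x₀ = 1.4

Newton-Raphson formula: x_{n+1} = x_n - f(x_n)/f'(x_n)

Iteration 1:
  f(1.400000) = 0.095200
  f'(1.400000) = 1.255200
  x_1 = 1.400000 - 0.095200/1.255200 = 1.324156
Iteration 2:
  f(1.324156) = 0.005622
  f'(1.324156) = 1.110699
  x_2 = 1.324156 - 0.005622/1.110699 = 1.319094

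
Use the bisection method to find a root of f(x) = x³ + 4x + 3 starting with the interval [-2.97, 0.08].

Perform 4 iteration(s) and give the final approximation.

f(x) = x³ + 4x + 3
Initial interval: [-2.97, 0.08]

Iteration 1:
  c_1 = (-2.970000 + 0.080000)/2 = -1.445000
  f(c_1) = f(-1.445000) = -5.797196
  f(a) × f(c) ≥ 0, new interval: [-1.445000, 0.080000]
Iteration 2:
  c_2 = (-1.445000 + 0.080000)/2 = -0.682500
  f(c_2) = f(-0.682500) = -0.047913
  f(a) × f(c) ≥ 0, new interval: [-0.682500, 0.080000]
Iteration 3:
  c_3 = (-0.682500 + 0.080000)/2 = -0.301250
  f(c_3) = f(-0.301250) = 1.767661
  f(a) × f(c) < 0, new interval: [-0.682500, -0.301250]
Iteration 4:
  c_4 = (-0.682500 + (-0.301250))/2 = -0.491875
  f(c_4) = f(-0.491875) = 0.913495
  f(a) × f(c) < 0, new interval: [-0.682500, -0.491875]

After 4 iteration(s), the approximation is c_4 = -0.491875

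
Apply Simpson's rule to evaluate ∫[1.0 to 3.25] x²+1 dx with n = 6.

f(x) = x²+1
a = 1.0, b = 3.25, n = 6
h = (b - a)/n = 0.375000

Simpson's rule: (h/3)[f(x₀) + 4f(x₁) + 2f(x₂) + ... + f(xₙ)]

x_0 = 1.0000, f(x_0) = 2.000000, coefficient = 1
x_1 = 1.3750, f(x_1) = 2.890625, coefficient = 4
x_2 = 1.7500, f(x_2) = 4.062500, coefficient = 2
x_3 = 2.1250, f(x_3) = 5.515625, coefficient = 4
x_4 = 2.5000, f(x_4) = 7.250000, coefficient = 2
x_5 = 2.8750, f(x_5) = 9.265625, coefficient = 4
x_6 = 3.2500, f(x_6) = 11.562500, coefficient = 1

I ≈ (0.375000/3) × 106.875000 = 13.359375
Exact value: 13.359375
Error: 0.000000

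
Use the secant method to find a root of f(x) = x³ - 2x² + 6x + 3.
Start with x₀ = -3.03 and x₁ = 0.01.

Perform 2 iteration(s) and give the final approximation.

f(x) = x³ - 2x² + 6x + 3
x₀ = -3.03, x₁ = 0.01

Secant formula: x_{n+1} = x_n - f(x_n)(x_n - x_{n-1})/(f(x_n) - f(x_{n-1}))

Iteration 1:
  f(-3.030000) = -61.359927
  f(0.010000) = 3.059801
  x_2 = 0.010000 - 3.059801×(0.010000 - (-3.030000))/(3.059801 - (-61.359927))
       = -0.134394
Iteration 2:
  f(0.010000) = 3.059801
  f(-0.134394) = 2.155088
  x_3 = -0.134394 - 2.155088×(-0.134394 - 0.010000)/(2.155088 - 3.059801)
       = -0.478349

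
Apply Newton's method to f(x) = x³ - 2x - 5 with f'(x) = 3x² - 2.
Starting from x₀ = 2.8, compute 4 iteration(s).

f(x) = x³ - 2x - 5
f'(x) = 3x² - 2
x₀ = 2.8

Newton-Raphson formula: x_{n+1} = x_n - f(x_n)/f'(x_n)

Iteration 1:
  f(2.800000) = 11.352000
  f'(2.800000) = 21.520000
  x_1 = 2.800000 - 11.352000/21.520000 = 2.272491
Iteration 2:
  f(2.272491) = 2.190647
  f'(2.272491) = 13.492642
  x_2 = 2.272491 - 2.190647/13.492642 = 2.110132
Iteration 3:
  f(2.110132) = 0.175431
  f'(2.110132) = 11.357972
  x_3 = 2.110132 - 0.175431/11.357972 = 2.094686
Iteration 4:
  f(2.094686) = 0.001507
  f'(2.094686) = 11.163134
  x_4 = 2.094686 - 0.001507/11.163134 = 2.094551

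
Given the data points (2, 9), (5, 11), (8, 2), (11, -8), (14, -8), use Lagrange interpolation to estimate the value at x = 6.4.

Lagrange interpolation formula:
P(x) = Σ yᵢ × Lᵢ(x)
where Lᵢ(x) = Π_{j≠i} (x - xⱼ)/(xᵢ - xⱼ)

L_0(6.4) = (6.4 - 5)/(2 - 5) × (6.4 - 8)/(2 - 8) × (6.4 - 11)/(2 - 11) × (6.4 - 14)/(2 - 14) = -0.040283
L_1(6.4) = (6.4 - 2)/(5 - 2) × (6.4 - 8)/(5 - 8) × (6.4 - 11)/(5 - 11) × (6.4 - 14)/(5 - 14) = 0.506416
L_2(6.4) = (6.4 - 2)/(8 - 2) × (6.4 - 5)/(8 - 5) × (6.4 - 11)/(8 - 11) × (6.4 - 14)/(8 - 14) = 0.664672
L_3(6.4) = (6.4 - 2)/(11 - 2) × (6.4 - 5)/(11 - 5) × (6.4 - 8)/(11 - 8) × (6.4 - 14)/(11 - 14) = -0.154127
L_4(6.4) = (6.4 - 2)/(14 - 2) × (6.4 - 5)/(14 - 5) × (6.4 - 8)/(14 - 8) × (6.4 - 11)/(14 - 11) = 0.023322

P(6.4) = 9×L_0(6.4) + 11×L_1(6.4) + 2×L_2(6.4) + (-8)×L_3(6.4) + (-8)×L_4(6.4)
P(6.4) = 7.583816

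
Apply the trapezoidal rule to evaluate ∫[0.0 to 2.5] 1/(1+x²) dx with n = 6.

f(x) = 1/(1+x²)
a = 0.0, b = 2.5, n = 6
h = (b - a)/n = 0.416667

Trapezoidal rule: (h/2)[f(x₀) + 2f(x₁) + 2f(x₂) + ... + f(xₙ)]

x_0 = 0.0000, f(x_0) = 1.000000, coefficient = 1
x_1 = 0.4167, f(x_1) = 0.852071, coefficient = 2
x_2 = 0.8333, f(x_2) = 0.590164, coefficient = 2
x_3 = 1.2500, f(x_3) = 0.390244, coefficient = 2
x_4 = 1.6667, f(x_4) = 0.264706, coefficient = 2
x_5 = 2.0833, f(x_5) = 0.187256, coefficient = 2
x_6 = 2.5000, f(x_6) = 0.137931, coefficient = 1

I ≈ (0.416667/2) × 5.706813 = 1.188919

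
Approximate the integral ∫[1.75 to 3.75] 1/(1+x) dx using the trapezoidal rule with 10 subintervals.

f(x) = 1/(1+x)
a = 1.75, b = 3.75, n = 10
h = (b - a)/n = 0.200000

Trapezoidal rule: (h/2)[f(x₀) + 2f(x₁) + 2f(x₂) + ... + f(xₙ)]

x_0 = 1.7500, f(x_0) = 0.363636, coefficient = 1
x_1 = 1.9500, f(x_1) = 0.338983, coefficient = 2
x_2 = 2.1500, f(x_2) = 0.317460, coefficient = 2
x_3 = 2.3500, f(x_3) = 0.298507, coefficient = 2
x_4 = 2.5500, f(x_4) = 0.281690, coefficient = 2
x_5 = 2.7500, f(x_5) = 0.266667, coefficient = 2
x_6 = 2.9500, f(x_6) = 0.253165, coefficient = 2
x_7 = 3.1500, f(x_7) = 0.240964, coefficient = 2
x_8 = 3.3500, f(x_8) = 0.229885, coefficient = 2
x_9 = 3.5500, f(x_9) = 0.219780, coefficient = 2
x_10 = 3.7500, f(x_10) = 0.210526, coefficient = 1

I ≈ (0.200000/2) × 5.468365 = 0.546837
Exact value: 0.546544
Error: 0.000293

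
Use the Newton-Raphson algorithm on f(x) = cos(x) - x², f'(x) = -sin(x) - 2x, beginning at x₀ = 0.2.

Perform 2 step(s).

f(x) = cos(x) - x²
f'(x) = -sin(x) - 2x
x₀ = 0.2

Newton-Raphson formula: x_{n+1} = x_n - f(x_n)/f'(x_n)

Iteration 1:
  f(0.200000) = 0.940067
  f'(0.200000) = -0.598669
  x_1 = 0.200000 - 0.940067/(-0.598669) = 1.770260
Iteration 2:
  f(1.770260) = -3.331965
  f'(1.770260) = -4.520693
  x_2 = 1.770260 - (-3.331965)/(-4.520693) = 1.033213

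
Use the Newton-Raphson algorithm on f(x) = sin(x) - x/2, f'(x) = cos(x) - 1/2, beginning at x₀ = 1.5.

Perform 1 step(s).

f(x) = sin(x) - x/2
f'(x) = cos(x) - 1/2
x₀ = 1.5

Newton-Raphson formula: x_{n+1} = x_n - f(x_n)/f'(x_n)

Iteration 1:
  f(1.500000) = 0.247495
  f'(1.500000) = -0.429263
  x_1 = 1.500000 - 0.247495/(-0.429263) = 2.076558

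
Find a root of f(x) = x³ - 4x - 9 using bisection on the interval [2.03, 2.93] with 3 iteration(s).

f(x) = x³ - 4x - 9
Initial interval: [2.03, 2.93]

Iteration 1:
  c_1 = (2.030000 + 2.930000)/2 = 2.480000
  f(c_1) = f(2.480000) = -3.667008
  f(a) × f(c) ≥ 0, new interval: [2.480000, 2.930000]
Iteration 2:
  c_2 = (2.480000 + 2.930000)/2 = 2.705000
  f(c_2) = f(2.705000) = -0.027447
  f(a) × f(c) ≥ 0, new interval: [2.705000, 2.930000]
Iteration 3:
  c_3 = (2.705000 + 2.930000)/2 = 2.817500
  f(c_3) = f(2.817500) = 2.096178
  f(a) × f(c) < 0, new interval: [2.705000, 2.817500]

After 3 iteration(s), the approximation is c_3 = 2.817500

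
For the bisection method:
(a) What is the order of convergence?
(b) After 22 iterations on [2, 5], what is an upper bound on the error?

(a) Bisection has linear (order 1) convergence; the error is halved each step.

(b) Error bound = (b-a)/2^n = (5 - 2)/2^{22}
    = 3/2^{22}

(a) 1 (linear); (b) error ≤ 7.15e-07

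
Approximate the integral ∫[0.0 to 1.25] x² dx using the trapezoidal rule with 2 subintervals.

f(x) = x²
a = 0.0, b = 1.25, n = 2
h = (b - a)/n = 0.625000

Trapezoidal rule: (h/2)[f(x₀) + 2f(x₁) + 2f(x₂) + ... + f(xₙ)]

x_0 = 0.0000, f(x_0) = 0.000000, coefficient = 1
x_1 = 0.6250, f(x_1) = 0.390625, coefficient = 2
x_2 = 1.2500, f(x_2) = 1.562500, coefficient = 1

I ≈ (0.625000/2) × 2.343750 = 0.732422
Exact value: 0.651042
Error: 0.081380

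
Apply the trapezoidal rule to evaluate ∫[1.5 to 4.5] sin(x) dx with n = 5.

f(x) = sin(x)
a = 1.5, b = 4.5, n = 5
h = (b - a)/n = 0.600000

Trapezoidal rule: (h/2)[f(x₀) + 2f(x₁) + 2f(x₂) + ... + f(xₙ)]

x_0 = 1.5000, f(x_0) = 0.997495, coefficient = 1
x_1 = 2.1000, f(x_1) = 0.863209, coefficient = 2
x_2 = 2.7000, f(x_2) = 0.427380, coefficient = 2
x_3 = 3.3000, f(x_3) = -0.157746, coefficient = 2
x_4 = 3.9000, f(x_4) = -0.687766, coefficient = 2
x_5 = 4.5000, f(x_5) = -0.977530, coefficient = 1

I ≈ (0.600000/2) × 0.910120 = 0.273036
Exact value: 0.281533
Error: 0.008497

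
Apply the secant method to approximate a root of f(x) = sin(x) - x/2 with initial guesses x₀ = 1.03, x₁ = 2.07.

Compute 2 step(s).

f(x) = sin(x) - x/2
x₀ = 1.03, x₁ = 2.07

Secant formula: x_{n+1} = x_n - f(x_n)(x_n - x_{n-1})/(f(x_n) - f(x_{n-1}))

Iteration 1:
  f(1.030000) = 0.342299
  f(2.070000) = -0.157036
  x_2 = 2.070000 - (-0.157036)×(2.070000 - 1.030000)/(-0.157036 - 0.342299)
       = 1.742930
Iteration 2:
  f(2.070000) = -0.157036
  f(1.742930) = 0.113756
  x_3 = 1.742930 - 0.113756×(1.742930 - 2.070000)/(0.113756 - (-0.157036))
       = 1.880328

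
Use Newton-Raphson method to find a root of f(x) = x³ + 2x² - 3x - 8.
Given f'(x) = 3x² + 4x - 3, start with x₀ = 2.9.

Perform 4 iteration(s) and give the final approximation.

f(x) = x³ + 2x² - 3x - 8
f'(x) = 3x² + 4x - 3
x₀ = 2.9

Newton-Raphson formula: x_{n+1} = x_n - f(x_n)/f'(x_n)

Iteration 1:
  f(2.900000) = 24.509000
  f'(2.900000) = 33.830000
  x_1 = 2.900000 - 24.509000/33.830000 = 2.175525
Iteration 2:
  f(2.175525) = 5.235799
  f'(2.175525) = 19.900822
  x_2 = 2.175525 - 5.235799/19.900822 = 1.912430
Iteration 3:
  f(1.912430) = 0.571988
  f'(1.912430) = 15.621887
  x_3 = 1.912430 - 0.571988/15.621887 = 1.875816
Iteration 4:
  f(1.875816) = 0.010324
  f'(1.875816) = 15.059314
  x_4 = 1.875816 - 0.010324/15.059314 = 1.875130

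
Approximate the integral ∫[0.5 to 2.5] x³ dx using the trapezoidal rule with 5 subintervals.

f(x) = x³
a = 0.5, b = 2.5, n = 5
h = (b - a)/n = 0.400000

Trapezoidal rule: (h/2)[f(x₀) + 2f(x₁) + 2f(x₂) + ... + f(xₙ)]

x_0 = 0.5000, f(x_0) = 0.125000, coefficient = 1
x_1 = 0.9000, f(x_1) = 0.729000, coefficient = 2
x_2 = 1.3000, f(x_2) = 2.197000, coefficient = 2
x_3 = 1.7000, f(x_3) = 4.913000, coefficient = 2
x_4 = 2.1000, f(x_4) = 9.261000, coefficient = 2
x_5 = 2.5000, f(x_5) = 15.625000, coefficient = 1

I ≈ (0.400000/2) × 49.950000 = 9.990000
Exact value: 9.750000
Error: 0.240000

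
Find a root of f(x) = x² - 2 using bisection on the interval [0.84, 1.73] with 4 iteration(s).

f(x) = x² - 2
Initial interval: [0.84, 1.73]

Iteration 1:
  c_1 = (0.840000 + 1.730000)/2 = 1.285000
  f(c_1) = f(1.285000) = -0.348775
  f(a) × f(c) ≥ 0, new interval: [1.285000, 1.730000]
Iteration 2:
  c_2 = (1.285000 + 1.730000)/2 = 1.507500
  f(c_2) = f(1.507500) = 0.272556
  f(a) × f(c) < 0, new interval: [1.285000, 1.507500]
Iteration 3:
  c_3 = (1.285000 + 1.507500)/2 = 1.396250
  f(c_3) = f(1.396250) = -0.050486
  f(a) × f(c) ≥ 0, new interval: [1.396250, 1.507500]
Iteration 4:
  c_4 = (1.396250 + 1.507500)/2 = 1.451875
  f(c_4) = f(1.451875) = 0.107941
  f(a) × f(c) < 0, new interval: [1.396250, 1.451875]

After 4 iteration(s), the approximation is c_4 = 1.451875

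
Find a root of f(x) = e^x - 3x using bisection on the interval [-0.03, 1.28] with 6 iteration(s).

f(x) = e^x - 3x
Initial interval: [-0.03, 1.28]

Iteration 1:
  c_1 = (-0.030000 + 1.280000)/2 = 0.625000
  f(c_1) = f(0.625000) = -0.006754
  f(a) × f(c) < 0, new interval: [-0.030000, 0.625000]
Iteration 2:
  c_2 = (-0.030000 + 0.625000)/2 = 0.297500
  f(c_2) = f(0.297500) = 0.453988
  f(a) × f(c) ≥ 0, new interval: [0.297500, 0.625000]
Iteration 3:
  c_3 = (0.297500 + 0.625000)/2 = 0.461250
  f(c_3) = f(0.461250) = 0.202305
  f(a) × f(c) ≥ 0, new interval: [0.461250, 0.625000]
Iteration 4:
  c_4 = (0.461250 + 0.625000)/2 = 0.543125
  f(c_4) = f(0.543125) = 0.092003
  f(a) × f(c) ≥ 0, new interval: [0.543125, 0.625000]
Iteration 5:
  c_5 = (0.543125 + 0.625000)/2 = 0.584062
  f(c_5) = f(0.584062) = 0.041121
  f(a) × f(c) ≥ 0, new interval: [0.584062, 0.625000]
Iteration 6:
  c_6 = (0.584062 + 0.625000)/2 = 0.604531
  f(c_6) = f(0.604531) = 0.016800
  f(a) × f(c) ≥ 0, new interval: [0.604531, 0.625000]

After 6 iteration(s), the approximation is c_6 = 0.604531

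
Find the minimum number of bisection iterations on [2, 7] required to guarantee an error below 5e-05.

We need (b-a)/2^n ≤ 5e-05
(7 - 2)/2^n ≤ 5e-05
5/2^n ≤ 5e-05
2^n ≥ 100000
n ≥ log₂(100000) = 16.61
n ≥ 17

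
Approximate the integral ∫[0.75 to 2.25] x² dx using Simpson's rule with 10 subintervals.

f(x) = x²
a = 0.75, b = 2.25, n = 10
h = (b - a)/n = 0.150000

Simpson's rule: (h/3)[f(x₀) + 4f(x₁) + 2f(x₂) + ... + f(xₙ)]

x_0 = 0.7500, f(x_0) = 0.562500, coefficient = 1
x_1 = 0.9000, f(x_1) = 0.810000, coefficient = 4
x_2 = 1.0500, f(x_2) = 1.102500, coefficient = 2
x_3 = 1.2000, f(x_3) = 1.440000, coefficient = 4
x_4 = 1.3500, f(x_4) = 1.822500, coefficient = 2
x_5 = 1.5000, f(x_5) = 2.250000, coefficient = 4
x_6 = 1.6500, f(x_6) = 2.722500, coefficient = 2
x_7 = 1.8000, f(x_7) = 3.240000, coefficient = 4
x_8 = 1.9500, f(x_8) = 3.802500, coefficient = 2
x_9 = 2.1000, f(x_9) = 4.410000, coefficient = 4
x_10 = 2.2500, f(x_10) = 5.062500, coefficient = 1

I ≈ (0.150000/3) × 73.125000 = 3.656250
Exact value: 3.656250
Error: 0.000000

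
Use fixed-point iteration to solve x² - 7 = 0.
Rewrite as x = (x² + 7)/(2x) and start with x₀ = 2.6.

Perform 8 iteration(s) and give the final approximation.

Equation: x² - 7 = 0
Fixed-point form: x = (x² + 7)/(2x)
x₀ = 2.6

x_1 = g(2.600000) = 2.646154
x_2 = g(2.646154) = 2.645751
x_3 = g(2.645751) = 2.645751
x_4 = g(2.645751) = 2.645751
x_5 = g(2.645751) = 2.645751
x_6 = g(2.645751) = 2.645751
x_7 = g(2.645751) = 2.645751
x_8 = g(2.645751) = 2.645751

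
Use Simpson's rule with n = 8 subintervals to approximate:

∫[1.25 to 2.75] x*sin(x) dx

f(x) = x*sin(x)
a = 1.25, b = 2.75, n = 8
h = (b - a)/n = 0.187500

Simpson's rule: (h/3)[f(x₀) + 4f(x₁) + 2f(x₂) + ... + f(xₙ)]

x_0 = 1.2500, f(x_0) = 1.186231, coefficient = 1
x_1 = 1.4375, f(x_1) = 1.424748, coefficient = 4
x_2 = 1.6250, f(x_2) = 1.622613, coefficient = 2
x_3 = 1.8125, f(x_3) = 1.759814, coefficient = 4
x_4 = 2.0000, f(x_4) = 1.818595, coefficient = 2
x_5 = 2.1875, f(x_5) = 1.784539, coefficient = 4
x_6 = 2.3750, f(x_6) = 1.647502, coefficient = 2
x_7 = 2.5625, f(x_7) = 1.402366, coefficient = 4
x_8 = 2.7500, f(x_8) = 1.049568, coefficient = 1

I ≈ (0.187500/3) × 37.899086 = 2.368693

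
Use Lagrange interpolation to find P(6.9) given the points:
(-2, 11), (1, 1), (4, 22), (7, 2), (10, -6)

Lagrange interpolation formula:
P(x) = Σ yᵢ × Lᵢ(x)
where Lᵢ(x) = Π_{j≠i} (x - xⱼ)/(xᵢ - xⱼ)

L_0(6.9) = (6.9 - 1)/(-2 - 1) × (6.9 - 4)/(-2 - 4) × (6.9 - 7)/(-2 - 7) × (6.9 - 10)/(-2 - 10) = 0.002728
L_1(6.9) = (6.9 - (-2))/(1 - (-2)) × (6.9 - 4)/(1 - 4) × (6.9 - 7)/(1 - 7) × (6.9 - 10)/(1 - 10) = -0.016463
L_2(6.9) = (6.9 - (-2))/(4 - (-2)) × (6.9 - 1)/(4 - 1) × (6.9 - 7)/(4 - 7) × (6.9 - 10)/(4 - 10) = 0.050241
L_3(6.9) = (6.9 - (-2))/(7 - (-2)) × (6.9 - 1)/(7 - 1) × (6.9 - 4)/(7 - 4) × (6.9 - 10)/(7 - 10) = 0.971327
L_4(6.9) = (6.9 - (-2))/(10 - (-2)) × (6.9 - 1)/(10 - 1) × (6.9 - 4)/(10 - 4) × (6.9 - 7)/(10 - 7) = -0.007833

P(6.9) = 11×L_0(6.9) + 1×L_1(6.9) + 22×L_2(6.9) + 2×L_3(6.9) + (-6)×L_4(6.9)
P(6.9) = 3.108506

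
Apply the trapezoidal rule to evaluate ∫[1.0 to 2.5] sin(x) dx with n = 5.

f(x) = sin(x)
a = 1.0, b = 2.5, n = 5
h = (b - a)/n = 0.300000

Trapezoidal rule: (h/2)[f(x₀) + 2f(x₁) + 2f(x₂) + ... + f(xₙ)]

x_0 = 1.0000, f(x_0) = 0.841471, coefficient = 1
x_1 = 1.3000, f(x_1) = 0.963558, coefficient = 2
x_2 = 1.6000, f(x_2) = 0.999574, coefficient = 2
x_3 = 1.9000, f(x_3) = 0.946300, coefficient = 2
x_4 = 2.2000, f(x_4) = 0.808496, coefficient = 2
x_5 = 2.5000, f(x_5) = 0.598472, coefficient = 1

I ≈ (0.300000/2) × 8.875800 = 1.331370
Exact value: 1.341446
Error: 0.010076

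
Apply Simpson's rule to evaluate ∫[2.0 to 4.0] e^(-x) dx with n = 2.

f(x) = e^(-x)
a = 2.0, b = 4.0, n = 2
h = (b - a)/n = 1.000000

Simpson's rule: (h/3)[f(x₀) + 4f(x₁) + 2f(x₂) + ... + f(xₙ)]

x_0 = 2.0000, f(x_0) = 0.135335, coefficient = 1
x_1 = 3.0000, f(x_1) = 0.049787, coefficient = 4
x_2 = 4.0000, f(x_2) = 0.018316, coefficient = 1

I ≈ (1.000000/3) × 0.352799 = 0.117600
Exact value: 0.117020
Error: 0.000580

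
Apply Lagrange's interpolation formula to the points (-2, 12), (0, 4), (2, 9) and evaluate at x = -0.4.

Lagrange interpolation formula:
P(x) = Σ yᵢ × Lᵢ(x)
where Lᵢ(x) = Π_{j≠i} (x - xⱼ)/(xᵢ - xⱼ)

L_0(-0.4) = (-0.4 - 0)/(-2 - 0) × (-0.4 - 2)/(-2 - 2) = 0.120000
L_1(-0.4) = (-0.4 - (-2))/(0 - (-2)) × (-0.4 - 2)/(0 - 2) = 0.960000
L_2(-0.4) = (-0.4 - (-2))/(2 - (-2)) × (-0.4 - 0)/(2 - 0) = -0.080000

P(-0.4) = 12×L_0(-0.4) + 4×L_1(-0.4) + 9×L_2(-0.4)
P(-0.4) = 4.560000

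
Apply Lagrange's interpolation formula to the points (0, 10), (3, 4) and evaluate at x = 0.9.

Lagrange interpolation formula:
P(x) = Σ yᵢ × Lᵢ(x)
where Lᵢ(x) = Π_{j≠i} (x - xⱼ)/(xᵢ - xⱼ)

L_0(0.9) = (0.9 - 3)/(0 - 3) = 0.700000
L_1(0.9) = (0.9 - 0)/(3 - 0) = 0.300000

P(0.9) = 10×L_0(0.9) + 4×L_1(0.9)
P(0.9) = 8.200000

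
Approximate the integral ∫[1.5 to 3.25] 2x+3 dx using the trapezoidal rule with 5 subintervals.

f(x) = 2x+3
a = 1.5, b = 3.25, n = 5
h = (b - a)/n = 0.350000

Trapezoidal rule: (h/2)[f(x₀) + 2f(x₁) + 2f(x₂) + ... + f(xₙ)]

x_0 = 1.5000, f(x_0) = 6.000000, coefficient = 1
x_1 = 1.8500, f(x_1) = 6.700000, coefficient = 2
x_2 = 2.2000, f(x_2) = 7.400000, coefficient = 2
x_3 = 2.5500, f(x_3) = 8.100000, coefficient = 2
x_4 = 2.9000, f(x_4) = 8.800000, coefficient = 2
x_5 = 3.2500, f(x_5) = 9.500000, coefficient = 1

I ≈ (0.350000/2) × 77.500000 = 13.562500
Exact value: 13.562500
Error: 0.000000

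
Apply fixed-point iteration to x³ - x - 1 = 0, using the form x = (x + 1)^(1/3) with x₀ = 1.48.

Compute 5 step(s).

Equation: x³ - x - 1 = 0
Fixed-point form: x = (x + 1)^(1/3)
x₀ = 1.48

x_1 = g(1.480000) = 1.353580
x_2 = g(1.353580) = 1.330178
x_3 = g(1.330178) = 1.325754
x_4 = g(1.325754) = 1.324915
x_5 = g(1.324915) = 1.324755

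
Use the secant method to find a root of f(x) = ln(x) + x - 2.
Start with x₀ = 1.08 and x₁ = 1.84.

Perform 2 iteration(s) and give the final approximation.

f(x) = ln(x) + x - 2
x₀ = 1.08, x₁ = 1.84

Secant formula: x_{n+1} = x_n - f(x_n)(x_n - x_{n-1})/(f(x_n) - f(x_{n-1}))

Iteration 1:
  f(1.080000) = -0.843039
  f(1.840000) = 0.449766
  x_2 = 1.840000 - 0.449766×(1.840000 - 1.080000)/(0.449766 - (-0.843039))
       = 1.575597
Iteration 2:
  f(1.840000) = 0.449766
  f(1.575597) = 0.030231
  x_3 = 1.575597 - 0.030231×(1.575597 - 1.840000)/(0.030231 - 0.449766)
       = 1.556544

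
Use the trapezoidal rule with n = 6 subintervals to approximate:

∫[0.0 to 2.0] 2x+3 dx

f(x) = 2x+3
a = 0.0, b = 2.0, n = 6
h = (b - a)/n = 0.333333

Trapezoidal rule: (h/2)[f(x₀) + 2f(x₁) + 2f(x₂) + ... + f(xₙ)]

x_0 = 0.0000, f(x_0) = 3.000000, coefficient = 1
x_1 = 0.3333, f(x_1) = 3.666667, coefficient = 2
x_2 = 0.6667, f(x_2) = 4.333333, coefficient = 2
x_3 = 1.0000, f(x_3) = 5.000000, coefficient = 2
x_4 = 1.3333, f(x_4) = 5.666667, coefficient = 2
x_5 = 1.6667, f(x_5) = 6.333333, coefficient = 2
x_6 = 2.0000, f(x_6) = 7.000000, coefficient = 1

I ≈ (0.333333/2) × 60.000000 = 10.000000
Exact value: 10.000000
Error: 0.000000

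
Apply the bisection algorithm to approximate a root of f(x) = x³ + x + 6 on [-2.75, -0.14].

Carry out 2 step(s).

f(x) = x³ + x + 6
Initial interval: [-2.75, -0.14]

Iteration 1:
  c_1 = (-2.750000 + (-0.140000))/2 = -1.445000
  f(c_1) = f(-1.445000) = 1.537804
  f(a) × f(c) < 0, new interval: [-2.750000, -1.445000]
Iteration 2:
  c_2 = (-2.750000 + (-1.445000))/2 = -2.097500
  f(c_2) = f(-2.097500) = -5.325464
  f(a) × f(c) ≥ 0, new interval: [-2.097500, -1.445000]

After 2 iteration(s), the approximation is c_2 = -2.097500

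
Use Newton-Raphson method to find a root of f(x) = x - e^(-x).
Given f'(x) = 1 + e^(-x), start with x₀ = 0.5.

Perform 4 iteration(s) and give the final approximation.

f(x) = x - e^(-x)
f'(x) = 1 + e^(-x)
x₀ = 0.5

Newton-Raphson formula: x_{n+1} = x_n - f(x_n)/f'(x_n)

Iteration 1:
  f(0.500000) = -0.106531
  f'(0.500000) = 1.606531
  x_1 = 0.500000 - (-0.106531)/1.606531 = 0.566311
Iteration 2:
  f(0.566311) = -0.001305
  f'(0.566311) = 1.567616
  x_2 = 0.566311 - (-0.001305)/1.567616 = 0.567143
Iteration 3:
  f(0.567143) = 0.000000
  f'(0.567143) = 1.567143
  x_3 = 0.567143 - 0.000000/1.567143 = 0.567143
Iteration 4:
  f(0.567143) = 0.000000
  f'(0.567143) = 1.567143
  x_4 = 0.567143 - 0.000000/1.567143 = 0.567143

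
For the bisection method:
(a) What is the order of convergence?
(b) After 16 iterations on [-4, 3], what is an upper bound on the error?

(a) Bisection has linear (order 1) convergence; the error is halved each step.

(b) Error bound = (b-a)/2^n = (3 - (-4))/2^{16}
    = 7/2^{16}

(a) 1 (linear); (b) error ≤ 1.07e-04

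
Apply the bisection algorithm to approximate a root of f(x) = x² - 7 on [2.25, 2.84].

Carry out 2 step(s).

f(x) = x² - 7
Initial interval: [2.25, 2.84]

Iteration 1:
  c_1 = (2.250000 + 2.840000)/2 = 2.545000
  f(c_1) = f(2.545000) = -0.522975
  f(a) × f(c) ≥ 0, new interval: [2.545000, 2.840000]
Iteration 2:
  c_2 = (2.545000 + 2.840000)/2 = 2.692500
  f(c_2) = f(2.692500) = 0.249556
  f(a) × f(c) < 0, new interval: [2.545000, 2.692500]

After 2 iteration(s), the approximation is c_2 = 2.692500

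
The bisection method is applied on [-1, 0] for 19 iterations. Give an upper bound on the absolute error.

Bisection error bound: |error| ≤ (b-a)/2^n
|error| ≤ (0 - (-1))/2^19 = 1/2^19
|error| ≤ 0.0000019073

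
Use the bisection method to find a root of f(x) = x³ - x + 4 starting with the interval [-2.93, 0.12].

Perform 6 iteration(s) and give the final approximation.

f(x) = x³ - x + 4
Initial interval: [-2.93, 0.12]

Iteration 1:
  c_1 = (-2.930000 + 0.120000)/2 = -1.405000
  f(c_1) = f(-1.405000) = 2.631495
  f(a) × f(c) < 0, new interval: [-2.930000, -1.405000]
Iteration 2:
  c_2 = (-2.930000 + (-1.405000))/2 = -2.167500
  f(c_2) = f(-2.167500) = -4.015537
  f(a) × f(c) ≥ 0, new interval: [-2.167500, -1.405000]
Iteration 3:
  c_3 = (-2.167500 + (-1.405000))/2 = -1.786250
  f(c_3) = f(-1.786250) = 0.086882
  f(a) × f(c) < 0, new interval: [-2.167500, -1.786250]
Iteration 4:
  c_4 = (-2.167500 + (-1.786250))/2 = -1.976875
  f(c_4) = f(-1.976875) = -1.748821
  f(a) × f(c) ≥ 0, new interval: [-1.976875, -1.786250]
Iteration 5:
  c_5 = (-1.976875 + (-1.786250))/2 = -1.881562
  f(c_5) = f(-1.881562) = -0.779691
  f(a) × f(c) ≥ 0, new interval: [-1.881562, -1.786250]
Iteration 6:
  c_6 = (-1.881562 + (-1.786250))/2 = -1.833906
  f(c_6) = f(-1.833906) = -0.333910
  f(a) × f(c) ≥ 0, new interval: [-1.833906, -1.786250]

After 6 iteration(s), the approximation is c_6 = -1.833906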